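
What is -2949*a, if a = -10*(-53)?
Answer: -1562970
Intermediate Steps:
a = 530
-2949*a = -2949*530 = -1562970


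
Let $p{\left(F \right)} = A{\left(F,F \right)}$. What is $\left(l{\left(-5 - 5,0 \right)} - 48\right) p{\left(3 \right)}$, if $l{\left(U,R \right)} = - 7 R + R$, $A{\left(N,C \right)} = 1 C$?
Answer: $-144$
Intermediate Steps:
$A{\left(N,C \right)} = C$
$p{\left(F \right)} = F$
$l{\left(U,R \right)} = - 6 R$
$\left(l{\left(-5 - 5,0 \right)} - 48\right) p{\left(3 \right)} = \left(\left(-6\right) 0 - 48\right) 3 = \left(0 - 48\right) 3 = \left(-48\right) 3 = -144$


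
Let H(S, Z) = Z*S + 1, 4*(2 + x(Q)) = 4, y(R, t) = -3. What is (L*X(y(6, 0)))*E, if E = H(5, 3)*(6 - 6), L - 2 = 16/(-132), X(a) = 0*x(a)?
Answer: 0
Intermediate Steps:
x(Q) = -1 (x(Q) = -2 + (1/4)*4 = -2 + 1 = -1)
X(a) = 0 (X(a) = 0*(-1) = 0)
H(S, Z) = 1 + S*Z (H(S, Z) = S*Z + 1 = 1 + S*Z)
L = 62/33 (L = 2 + 16/(-132) = 2 + 16*(-1/132) = 2 - 4/33 = 62/33 ≈ 1.8788)
E = 0 (E = (1 + 5*3)*(6 - 6) = (1 + 15)*0 = 16*0 = 0)
(L*X(y(6, 0)))*E = ((62/33)*0)*0 = 0*0 = 0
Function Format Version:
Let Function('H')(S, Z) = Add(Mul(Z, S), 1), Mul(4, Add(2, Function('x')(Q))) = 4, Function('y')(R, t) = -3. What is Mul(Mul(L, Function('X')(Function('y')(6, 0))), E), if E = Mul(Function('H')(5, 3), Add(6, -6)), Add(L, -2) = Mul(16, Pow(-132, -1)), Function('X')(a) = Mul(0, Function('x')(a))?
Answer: 0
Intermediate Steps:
Function('x')(Q) = -1 (Function('x')(Q) = Add(-2, Mul(Rational(1, 4), 4)) = Add(-2, 1) = -1)
Function('X')(a) = 0 (Function('X')(a) = Mul(0, -1) = 0)
Function('H')(S, Z) = Add(1, Mul(S, Z)) (Function('H')(S, Z) = Add(Mul(S, Z), 1) = Add(1, Mul(S, Z)))
L = Rational(62, 33) (L = Add(2, Mul(16, Pow(-132, -1))) = Add(2, Mul(16, Rational(-1, 132))) = Add(2, Rational(-4, 33)) = Rational(62, 33) ≈ 1.8788)
E = 0 (E = Mul(Add(1, Mul(5, 3)), Add(6, -6)) = Mul(Add(1, 15), 0) = Mul(16, 0) = 0)
Mul(Mul(L, Function('X')(Function('y')(6, 0))), E) = Mul(Mul(Rational(62, 33), 0), 0) = Mul(0, 0) = 0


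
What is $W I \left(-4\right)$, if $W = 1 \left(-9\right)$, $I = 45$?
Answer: $1620$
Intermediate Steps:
$W = -9$
$W I \left(-4\right) = \left(-9\right) 45 \left(-4\right) = \left(-405\right) \left(-4\right) = 1620$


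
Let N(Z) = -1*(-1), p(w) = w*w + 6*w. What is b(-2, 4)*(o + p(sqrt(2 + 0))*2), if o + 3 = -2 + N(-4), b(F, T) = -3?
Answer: -36*sqrt(2) ≈ -50.912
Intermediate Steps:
p(w) = w**2 + 6*w
N(Z) = 1
o = -4 (o = -3 + (-2 + 1) = -3 - 1 = -4)
b(-2, 4)*(o + p(sqrt(2 + 0))*2) = -3*(-4 + (sqrt(2 + 0)*(6 + sqrt(2 + 0)))*2) = -3*(-4 + (sqrt(2)*(6 + sqrt(2)))*2) = -3*(-4 + 2*sqrt(2)*(6 + sqrt(2))) = 12 - 6*sqrt(2)*(6 + sqrt(2))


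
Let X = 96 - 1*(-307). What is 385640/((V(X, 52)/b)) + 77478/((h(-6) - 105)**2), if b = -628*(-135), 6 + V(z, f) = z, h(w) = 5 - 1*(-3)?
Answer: 307623138271566/3735373 ≈ 8.2354e+7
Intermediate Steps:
h(w) = 8 (h(w) = 5 + 3 = 8)
X = 403 (X = 96 + 307 = 403)
V(z, f) = -6 + z
b = 84780
385640/((V(X, 52)/b)) + 77478/((h(-6) - 105)**2) = 385640/(((-6 + 403)/84780)) + 77478/((8 - 105)**2) = 385640/((397*(1/84780))) + 77478/((-97)**2) = 385640/(397/84780) + 77478/9409 = 385640*(84780/397) + 77478*(1/9409) = 32694559200/397 + 77478/9409 = 307623138271566/3735373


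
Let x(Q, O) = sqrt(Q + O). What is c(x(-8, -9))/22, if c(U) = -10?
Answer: -5/11 ≈ -0.45455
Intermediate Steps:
x(Q, O) = sqrt(O + Q)
c(x(-8, -9))/22 = -10/22 = -10*1/22 = -5/11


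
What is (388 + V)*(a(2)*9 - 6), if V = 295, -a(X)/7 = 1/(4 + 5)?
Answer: -8879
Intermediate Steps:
a(X) = -7/9 (a(X) = -7/(4 + 5) = -7/9)
(388 + V)*(a(2)*9 - 6) = (388 + 295)*(-7/9*9 - 6) = 683*(-7 - 6) = 683*(-13) = -8879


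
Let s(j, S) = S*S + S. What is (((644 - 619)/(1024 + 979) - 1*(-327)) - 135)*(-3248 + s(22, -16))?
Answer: -1156879808/2003 ≈ -5.7757e+5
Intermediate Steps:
s(j, S) = S + S² (s(j, S) = S² + S = S + S²)
(((644 - 619)/(1024 + 979) - 1*(-327)) - 135)*(-3248 + s(22, -16)) = (((644 - 619)/(1024 + 979) - 1*(-327)) - 135)*(-3248 - 16*(1 - 16)) = ((25/2003 + 327) - 135)*(-3248 - 16*(-15)) = ((25*(1/2003) + 327) - 135)*(-3248 + 240) = ((25/2003 + 327) - 135)*(-3008) = (655006/2003 - 135)*(-3008) = (384601/2003)*(-3008) = -1156879808/2003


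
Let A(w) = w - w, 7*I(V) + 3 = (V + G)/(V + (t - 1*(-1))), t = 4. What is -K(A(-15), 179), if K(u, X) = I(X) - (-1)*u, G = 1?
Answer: 93/322 ≈ 0.28882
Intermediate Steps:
I(V) = -3/7 + (1 + V)/(7*(5 + V)) (I(V) = -3/7 + ((V + 1)/(V + (4 - 1*(-1))))/7 = -3/7 + ((1 + V)/(V + (4 + 1)))/7 = -3/7 + ((1 + V)/(V + 5))/7 = -3/7 + ((1 + V)/(5 + V))/7 = -3/7 + (1 + V)/(7*(5 + V)))
A(w) = 0
K(u, X) = u + 2*(-7 - X)/(7*(5 + X)) (K(u, X) = 2*(-7 - X)/(7*(5 + X)) - (-1)*u = 2*(-7 - X)/(7*(5 + X)) + u = u + 2*(-7 - X)/(7*(5 + X)))
-K(A(-15), 179) = -(-2 - 2/7*179 + 0*(5 + 179))/(5 + 179) = -(-2 - 358/7 + 0*184)/184 = -(-2 - 358/7 + 0)/184 = -(-372)/(184*7) = -1*(-93/322) = 93/322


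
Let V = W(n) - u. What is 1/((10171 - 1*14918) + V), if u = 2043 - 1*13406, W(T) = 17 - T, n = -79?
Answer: 1/6712 ≈ 0.00014899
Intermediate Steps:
u = -11363 (u = 2043 - 13406 = -11363)
V = 11459 (V = (17 - 1*(-79)) - 1*(-11363) = (17 + 79) + 11363 = 96 + 11363 = 11459)
1/((10171 - 1*14918) + V) = 1/((10171 - 1*14918) + 11459) = 1/((10171 - 14918) + 11459) = 1/(-4747 + 11459) = 1/6712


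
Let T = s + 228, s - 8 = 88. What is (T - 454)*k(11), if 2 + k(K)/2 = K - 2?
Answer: -1820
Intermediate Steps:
s = 96 (s = 8 + 88 = 96)
k(K) = -8 + 2*K (k(K) = -4 + 2*(K - 2) = -4 + 2*(-2 + K) = -4 + (-4 + 2*K) = -8 + 2*K)
T = 324 (T = 96 + 228 = 324)
(T - 454)*k(11) = (324 - 454)*(-8 + 2*11) = -130*(-8 + 22) = -130*14 = -1820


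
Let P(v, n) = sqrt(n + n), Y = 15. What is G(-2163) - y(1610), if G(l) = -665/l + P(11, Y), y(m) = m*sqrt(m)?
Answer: 95/309 + sqrt(30) - 1610*sqrt(1610) ≈ -64595.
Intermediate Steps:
y(m) = m**(3/2)
P(v, n) = sqrt(2)*sqrt(n) (P(v, n) = sqrt(2*n) = sqrt(2)*sqrt(n))
G(l) = sqrt(30) - 665/l (G(l) = -665/l + sqrt(2)*sqrt(15) = -665/l + sqrt(30) = sqrt(30) - 665/l)
G(-2163) - y(1610) = (sqrt(30) - 665/(-2163)) - 1610**(3/2) = (sqrt(30) - 665*(-1/2163)) - 1610*sqrt(1610) = (sqrt(30) + 95/309) - 1610*sqrt(1610) = (95/309 + sqrt(30)) - 1610*sqrt(1610) = 95/309 + sqrt(30) - 1610*sqrt(1610)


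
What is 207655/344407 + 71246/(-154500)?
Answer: 538934027/3800777250 ≈ 0.14180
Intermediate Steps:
207655/344407 + 71246/(-154500) = 207655*(1/344407) + 71246*(-1/154500) = 29665/49201 - 35623/77250 = 538934027/3800777250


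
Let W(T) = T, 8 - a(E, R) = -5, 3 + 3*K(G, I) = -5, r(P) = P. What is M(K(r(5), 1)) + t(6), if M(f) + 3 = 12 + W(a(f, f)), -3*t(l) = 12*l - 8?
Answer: ⅔ ≈ 0.66667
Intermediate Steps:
K(G, I) = -8/3 (K(G, I) = -1 + (⅓)*(-5) = -1 - 5/3 = -8/3)
a(E, R) = 13 (a(E, R) = 8 - 1*(-5) = 8 + 5 = 13)
t(l) = 8/3 - 4*l (t(l) = -(12*l - 8)/3 = -(-8 + 12*l)/3 = 8/3 - 4*l)
M(f) = 22 (M(f) = -3 + (12 + 13) = -3 + 25 = 22)
M(K(r(5), 1)) + t(6) = 22 + (8/3 - 4*6) = 22 + (8/3 - 24) = 22 - 64/3 = ⅔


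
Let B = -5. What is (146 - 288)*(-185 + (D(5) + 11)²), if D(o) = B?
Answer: 21158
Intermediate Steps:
D(o) = -5
(146 - 288)*(-185 + (D(5) + 11)²) = (146 - 288)*(-185 + (-5 + 11)²) = -142*(-185 + 6²) = -142*(-185 + 36) = -142*(-149) = 21158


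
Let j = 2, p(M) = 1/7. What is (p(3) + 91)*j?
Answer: 1276/7 ≈ 182.29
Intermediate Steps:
p(M) = ⅐
(p(3) + 91)*j = (⅐ + 91)*2 = (638/7)*2 = 1276/7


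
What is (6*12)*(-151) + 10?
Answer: -10862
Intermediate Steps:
(6*12)*(-151) + 10 = 72*(-151) + 10 = -10872 + 10 = -10862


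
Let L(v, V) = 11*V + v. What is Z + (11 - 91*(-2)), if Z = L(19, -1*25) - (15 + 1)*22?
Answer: -415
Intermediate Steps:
L(v, V) = v + 11*V
Z = -608 (Z = (19 + 11*(-1*25)) - (15 + 1)*22 = (19 + 11*(-25)) - 16*22 = (19 - 275) - 1*352 = -256 - 352 = -608)
Z + (11 - 91*(-2)) = -608 + (11 - 91*(-2)) = -608 + (11 - 13*(-14)) = -608 + (11 + 182) = -608 + 193 = -415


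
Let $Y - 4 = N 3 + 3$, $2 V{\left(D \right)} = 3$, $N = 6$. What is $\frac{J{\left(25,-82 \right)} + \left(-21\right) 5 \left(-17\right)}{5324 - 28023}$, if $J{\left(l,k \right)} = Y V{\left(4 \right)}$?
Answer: $- \frac{3645}{45398} \approx -0.08029$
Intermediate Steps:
$V{\left(D \right)} = \frac{3}{2}$ ($V{\left(D \right)} = \frac{1}{2} \cdot 3 = \frac{3}{2}$)
$Y = 25$ ($Y = 4 + \left(6 \cdot 3 + 3\right) = 4 + \left(18 + 3\right) = 4 + 21 = 25$)
$J{\left(l,k \right)} = \frac{75}{2}$ ($J{\left(l,k \right)} = 25 \cdot \frac{3}{2} = \frac{75}{2}$)
$\frac{J{\left(25,-82 \right)} + \left(-21\right) 5 \left(-17\right)}{5324 - 28023} = \frac{\frac{75}{2} + \left(-21\right) 5 \left(-17\right)}{5324 - 28023} = \frac{\frac{75}{2} - -1785}{-22699} = \left(\frac{75}{2} + 1785\right) \left(- \frac{1}{22699}\right) = \frac{3645}{2} \left(- \frac{1}{22699}\right) = - \frac{3645}{45398}$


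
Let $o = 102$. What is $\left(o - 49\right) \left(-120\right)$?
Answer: $-6360$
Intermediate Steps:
$\left(o - 49\right) \left(-120\right) = \left(102 - 49\right) \left(-120\right) = 53 \left(-120\right) = -6360$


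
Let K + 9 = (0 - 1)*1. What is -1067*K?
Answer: 10670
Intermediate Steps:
K = -10 (K = -9 + (0 - 1)*1 = -9 - 1*1 = -9 - 1 = -10)
-1067*K = -1067*(-10) = 10670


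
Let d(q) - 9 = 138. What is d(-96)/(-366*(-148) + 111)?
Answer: 49/18093 ≈ 0.0027082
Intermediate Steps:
d(q) = 147 (d(q) = 9 + 138 = 147)
d(-96)/(-366*(-148) + 111) = 147/(-366*(-148) + 111) = 147/(54168 + 111) = 147/54279 = 147*(1/54279) = 49/18093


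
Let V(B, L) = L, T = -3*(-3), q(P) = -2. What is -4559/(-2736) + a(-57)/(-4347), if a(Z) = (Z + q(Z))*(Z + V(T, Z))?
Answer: 17477/146832 ≈ 0.11903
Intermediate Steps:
T = 9
a(Z) = 2*Z*(-2 + Z) (a(Z) = (Z - 2)*(Z + Z) = (-2 + Z)*(2*Z) = 2*Z*(-2 + Z))
-4559/(-2736) + a(-57)/(-4347) = -4559/(-2736) + (2*(-57)*(-2 - 57))/(-4347) = -4559*(-1/2736) + (2*(-57)*(-59))*(-1/4347) = 4559/2736 + 6726*(-1/4347) = 4559/2736 - 2242/1449 = 17477/146832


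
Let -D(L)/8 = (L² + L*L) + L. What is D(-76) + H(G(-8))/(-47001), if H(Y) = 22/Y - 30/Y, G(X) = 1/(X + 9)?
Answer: -4315067800/47001 ≈ -91808.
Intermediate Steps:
D(L) = -16*L² - 8*L (D(L) = -8*((L² + L*L) + L) = -8*((L² + L²) + L) = -8*(2*L² + L) = -8*(L + 2*L²) = -16*L² - 8*L)
G(X) = 1/(9 + X)
H(Y) = -8/Y
D(-76) + H(G(-8))/(-47001) = -8*(-76)*(1 + 2*(-76)) - 8/(1/(9 - 8))/(-47001) = -8*(-76)*(1 - 152) - 8/(1/1)*(-1/47001) = -8*(-76)*(-151) - 8/1*(-1/47001) = -91808 - 8*1*(-1/47001) = -91808 - 8*(-1/47001) = -91808 + 8/47001 = -4315067800/47001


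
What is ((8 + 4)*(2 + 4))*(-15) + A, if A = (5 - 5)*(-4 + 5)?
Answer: -1080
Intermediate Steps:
A = 0 (A = 0*1 = 0)
((8 + 4)*(2 + 4))*(-15) + A = ((8 + 4)*(2 + 4))*(-15) + 0 = (12*6)*(-15) + 0 = 72*(-15) + 0 = -1080 + 0 = -1080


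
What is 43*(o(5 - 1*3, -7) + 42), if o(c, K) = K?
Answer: 1505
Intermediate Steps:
43*(o(5 - 1*3, -7) + 42) = 43*(-7 + 42) = 43*35 = 1505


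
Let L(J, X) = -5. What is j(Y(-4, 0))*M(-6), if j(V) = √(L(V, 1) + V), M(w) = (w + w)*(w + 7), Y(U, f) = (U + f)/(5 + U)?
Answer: -36*I ≈ -36.0*I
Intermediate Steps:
Y(U, f) = (U + f)/(5 + U)
M(w) = 2*w*(7 + w) (M(w) = (2*w)*(7 + w) = 2*w*(7 + w))
j(V) = √(-5 + V)
j(Y(-4, 0))*M(-6) = √(-5 + (-4 + 0)/(5 - 4))*(2*(-6)*(7 - 6)) = √(-5 - 4/1)*(2*(-6)*1) = √(-5 + 1*(-4))*(-12) = √(-5 - 4)*(-12) = √(-9)*(-12) = (3*I)*(-12) = -36*I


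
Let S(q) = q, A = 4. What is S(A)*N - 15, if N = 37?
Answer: 133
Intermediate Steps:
S(A)*N - 15 = 4*37 - 15 = 148 - 15 = 133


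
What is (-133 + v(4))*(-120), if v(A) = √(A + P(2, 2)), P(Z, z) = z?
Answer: 15960 - 120*√6 ≈ 15666.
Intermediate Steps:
v(A) = √(2 + A) (v(A) = √(A + 2) = √(2 + A))
(-133 + v(4))*(-120) = (-133 + √(2 + 4))*(-120) = (-133 + √6)*(-120) = 15960 - 120*√6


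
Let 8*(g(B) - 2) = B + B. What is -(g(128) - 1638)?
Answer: 1604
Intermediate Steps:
g(B) = 2 + B/4 (g(B) = 2 + (B + B)/8 = 2 + (2*B)/8 = 2 + B/4)
-(g(128) - 1638) = -((2 + (¼)*128) - 1638) = -((2 + 32) - 1638) = -(34 - 1638) = -1*(-1604) = 1604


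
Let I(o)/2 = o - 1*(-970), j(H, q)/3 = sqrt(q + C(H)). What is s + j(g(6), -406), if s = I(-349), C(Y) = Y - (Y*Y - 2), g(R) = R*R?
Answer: 1242 + 24*I*sqrt(26) ≈ 1242.0 + 122.38*I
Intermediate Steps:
g(R) = R**2
C(Y) = 2 + Y - Y**2 (C(Y) = Y - (Y**2 - 2) = Y - (-2 + Y**2) = Y + (2 - Y**2) = 2 + Y - Y**2)
j(H, q) = 3*sqrt(2 + H + q - H**2) (j(H, q) = 3*sqrt(q + (2 + H - H**2)) = 3*sqrt(2 + H + q - H**2))
I(o) = 1940 + 2*o (I(o) = 2*(o - 1*(-970)) = 2*(o + 970) = 2*(970 + o) = 1940 + 2*o)
s = 1242 (s = 1940 + 2*(-349) = 1940 - 698 = 1242)
s + j(g(6), -406) = 1242 + 3*sqrt(2 + 6**2 - 406 - (6**2)**2) = 1242 + 3*sqrt(2 + 36 - 406 - 1*36**2) = 1242 + 3*sqrt(2 + 36 - 406 - 1*1296) = 1242 + 3*sqrt(2 + 36 - 406 - 1296) = 1242 + 3*sqrt(-1664) = 1242 + 3*(8*I*sqrt(26)) = 1242 + 24*I*sqrt(26)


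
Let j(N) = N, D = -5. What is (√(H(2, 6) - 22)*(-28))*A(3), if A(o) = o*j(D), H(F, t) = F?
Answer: 840*I*√5 ≈ 1878.3*I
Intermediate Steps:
A(o) = -5*o (A(o) = o*(-5) = -5*o)
(√(H(2, 6) - 22)*(-28))*A(3) = (√(2 - 22)*(-28))*(-5*3) = (√(-20)*(-28))*(-15) = ((2*I*√5)*(-28))*(-15) = -56*I*√5*(-15) = 840*I*√5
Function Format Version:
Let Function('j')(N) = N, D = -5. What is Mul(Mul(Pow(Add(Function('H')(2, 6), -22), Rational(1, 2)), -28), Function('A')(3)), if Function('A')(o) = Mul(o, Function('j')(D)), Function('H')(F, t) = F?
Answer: Mul(840, I, Pow(5, Rational(1, 2))) ≈ Mul(1878.3, I)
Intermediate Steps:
Function('A')(o) = Mul(-5, o) (Function('A')(o) = Mul(o, -5) = Mul(-5, o))
Mul(Mul(Pow(Add(Function('H')(2, 6), -22), Rational(1, 2)), -28), Function('A')(3)) = Mul(Mul(Pow(Add(2, -22), Rational(1, 2)), -28), Mul(-5, 3)) = Mul(Mul(Pow(-20, Rational(1, 2)), -28), -15) = Mul(Mul(Mul(2, I, Pow(5, Rational(1, 2))), -28), -15) = Mul(Mul(-56, I, Pow(5, Rational(1, 2))), -15) = Mul(840, I, Pow(5, Rational(1, 2)))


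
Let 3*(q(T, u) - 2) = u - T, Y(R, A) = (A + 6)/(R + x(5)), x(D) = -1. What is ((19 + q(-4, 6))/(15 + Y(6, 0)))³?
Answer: 48627125/14348907 ≈ 3.3889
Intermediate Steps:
Y(R, A) = (6 + A)/(-1 + R) (Y(R, A) = (A + 6)/(R - 1) = (6 + A)/(-1 + R))
q(T, u) = 2 - T/3 + u/3 (q(T, u) = 2 + (u - T)/3 = 2 + (-T/3 + u/3) = 2 - T/3 + u/3)
((19 + q(-4, 6))/(15 + Y(6, 0)))³ = ((19 + (2 - ⅓*(-4) + (⅓)*6))/(15 + (6 + 0)/(-1 + 6)))³ = ((19 + (2 + 4/3 + 2))/(15 + 6/5))³ = ((19 + 16/3)/(15 + (⅕)*6))³ = (73/(3*(15 + 6/5)))³ = (73/(3*(81/5)))³ = ((73/3)*(5/81))³ = (365/243)³ = 48627125/14348907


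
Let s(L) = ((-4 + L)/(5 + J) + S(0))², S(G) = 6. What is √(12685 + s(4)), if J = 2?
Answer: √12721 ≈ 112.79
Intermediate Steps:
s(L) = (38/7 + L/7)² (s(L) = ((-4 + L)/(5 + 2) + 6)² = ((-4 + L)/7 + 6)² = ((-4 + L)*(⅐) + 6)² = ((-4/7 + L/7) + 6)² = (38/7 + L/7)²)
√(12685 + s(4)) = √(12685 + (38 + 4)²/49) = √(12685 + (1/49)*42²) = √(12685 + (1/49)*1764) = √(12685 + 36) = √12721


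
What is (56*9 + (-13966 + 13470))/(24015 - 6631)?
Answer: 1/2173 ≈ 0.00046019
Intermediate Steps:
(56*9 + (-13966 + 13470))/(24015 - 6631) = (504 - 496)/17384 = 8*(1/17384) = 1/2173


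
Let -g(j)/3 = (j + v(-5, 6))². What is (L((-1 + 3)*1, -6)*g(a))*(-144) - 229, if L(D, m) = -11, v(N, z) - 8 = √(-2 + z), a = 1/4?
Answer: -499486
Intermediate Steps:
a = ¼ (a = 1*(¼) = ¼ ≈ 0.25000)
v(N, z) = 8 + √(-2 + z)
g(j) = -3*(10 + j)² (g(j) = -3*(j + (8 + √(-2 + 6)))² = -3*(j + (8 + √4))² = -3*(j + (8 + 2))² = -3*(j + 10)² = -3*(10 + j)²)
(L((-1 + 3)*1, -6)*g(a))*(-144) - 229 = -(-33)*(10 + ¼)²*(-144) - 229 = -(-33)*(41/4)²*(-144) - 229 = -(-33)*1681/16*(-144) - 229 = -11*(-5043/16)*(-144) - 229 = (55473/16)*(-144) - 229 = -499257 - 229 = -499486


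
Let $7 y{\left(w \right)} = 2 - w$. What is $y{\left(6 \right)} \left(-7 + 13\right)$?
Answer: $- \frac{24}{7} \approx -3.4286$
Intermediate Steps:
$y{\left(w \right)} = \frac{2}{7} - \frac{w}{7}$ ($y{\left(w \right)} = \frac{2 - w}{7} = \frac{2}{7} - \frac{w}{7}$)
$y{\left(6 \right)} \left(-7 + 13\right) = \left(\frac{2}{7} - \frac{6}{7}\right) \left(-7 + 13\right) = \left(\frac{2}{7} - \frac{6}{7}\right) 6 = \left(- \frac{4}{7}\right) 6 = - \frac{24}{7}$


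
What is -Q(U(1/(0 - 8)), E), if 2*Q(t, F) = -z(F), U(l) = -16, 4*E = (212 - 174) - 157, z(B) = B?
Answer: -119/8 ≈ -14.875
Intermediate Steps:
E = -119/4 (E = ((212 - 174) - 157)/4 = (38 - 157)/4 = (¼)*(-119) = -119/4 ≈ -29.750)
Q(t, F) = -F/2 (Q(t, F) = (-F)/2 = -F/2)
-Q(U(1/(0 - 8)), E) = -(-1)*(-119)/(2*4) = -1*119/8 = -119/8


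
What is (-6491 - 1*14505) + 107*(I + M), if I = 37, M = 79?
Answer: -8584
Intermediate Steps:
(-6491 - 1*14505) + 107*(I + M) = (-6491 - 1*14505) + 107*(37 + 79) = (-6491 - 14505) + 107*116 = -20996 + 12412 = -8584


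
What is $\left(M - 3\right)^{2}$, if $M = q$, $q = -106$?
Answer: $11881$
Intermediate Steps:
$M = -106$
$\left(M - 3\right)^{2} = \left(-106 - 3\right)^{2} = \left(-109\right)^{2} = 11881$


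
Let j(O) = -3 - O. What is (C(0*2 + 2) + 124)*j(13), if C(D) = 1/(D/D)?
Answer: -2000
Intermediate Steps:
C(D) = 1 (C(D) = 1/1 = 1)
(C(0*2 + 2) + 124)*j(13) = (1 + 124)*(-3 - 1*13) = 125*(-3 - 13) = 125*(-16) = -2000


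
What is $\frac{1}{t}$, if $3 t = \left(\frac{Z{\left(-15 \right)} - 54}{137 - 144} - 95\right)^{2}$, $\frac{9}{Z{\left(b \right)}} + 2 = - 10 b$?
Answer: $\frac{3219888}{8178850969} \approx 0.00039368$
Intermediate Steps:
$Z{\left(b \right)} = \frac{9}{-2 - 10 b}$
$t = \frac{8178850969}{3219888}$ ($t = \frac{\left(\frac{- \frac{9}{2 + 10 \left(-15\right)} - 54}{137 - 144} - 95\right)^{2}}{3} = \frac{\left(\frac{- \frac{9}{2 - 150} - 54}{-7} - 95\right)^{2}}{3} = \frac{\left(\left(- \frac{9}{-148} - 54\right) \left(- \frac{1}{7}\right) - 95\right)^{2}}{3} = \frac{\left(\left(\left(-9\right) \left(- \frac{1}{148}\right) - 54\right) \left(- \frac{1}{7}\right) - 95\right)^{2}}{3} = \frac{\left(\left(\frac{9}{148} - 54\right) \left(- \frac{1}{7}\right) - 95\right)^{2}}{3} = \frac{\left(\left(- \frac{7983}{148}\right) \left(- \frac{1}{7}\right) - 95\right)^{2}}{3} = \frac{\left(\frac{7983}{1036} - 95\right)^{2}}{3} = \frac{\left(- \frac{90437}{1036}\right)^{2}}{3} = \frac{1}{3} \cdot \frac{8178850969}{1073296} = \frac{8178850969}{3219888} \approx 2540.1$)
$\frac{1}{t} = \frac{1}{\frac{8178850969}{3219888}} = \frac{3219888}{8178850969}$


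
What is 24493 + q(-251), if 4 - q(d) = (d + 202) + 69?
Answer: 24477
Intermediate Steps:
q(d) = -267 - d (q(d) = 4 - ((d + 202) + 69) = 4 - ((202 + d) + 69) = 4 - (271 + d) = 4 + (-271 - d) = -267 - d)
24493 + q(-251) = 24493 + (-267 - 1*(-251)) = 24493 + (-267 + 251) = 24493 - 16 = 24477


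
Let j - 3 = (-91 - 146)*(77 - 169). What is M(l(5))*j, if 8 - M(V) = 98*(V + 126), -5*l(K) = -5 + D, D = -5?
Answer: -273372552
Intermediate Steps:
l(K) = 2 (l(K) = -(-5 - 5)/5 = -1/5*(-10) = 2)
M(V) = -12340 - 98*V (M(V) = 8 - 98*(V + 126) = 8 - 98*(126 + V) = 8 - (12348 + 98*V) = 8 + (-12348 - 98*V) = -12340 - 98*V)
j = 21807 (j = 3 + (-91 - 146)*(77 - 169) = 3 - 237*(-92) = 3 + 21804 = 21807)
M(l(5))*j = (-12340 - 98*2)*21807 = (-12340 - 196)*21807 = -12536*21807 = -273372552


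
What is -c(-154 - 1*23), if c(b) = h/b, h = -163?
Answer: -163/177 ≈ -0.92090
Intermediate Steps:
c(b) = -163/b
-c(-154 - 1*23) = -(-163)/(-154 - 1*23) = -(-163)/(-154 - 23) = -(-163)/(-177) = -(-163)*(-1)/177 = -1*163/177 = -163/177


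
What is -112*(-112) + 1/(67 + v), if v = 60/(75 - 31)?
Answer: 9433099/752 ≈ 12544.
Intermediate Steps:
v = 15/11 (v = 60/44 = 60*(1/44) = 15/11 ≈ 1.3636)
-112*(-112) + 1/(67 + v) = -112*(-112) + 1/(67 + 15/11) = 12544 + 1/(752/11) = 12544 + 11/752 = 9433099/752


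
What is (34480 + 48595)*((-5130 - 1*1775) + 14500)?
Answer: 630954625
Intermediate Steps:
(34480 + 48595)*((-5130 - 1*1775) + 14500) = 83075*((-5130 - 1775) + 14500) = 83075*(-6905 + 14500) = 83075*7595 = 630954625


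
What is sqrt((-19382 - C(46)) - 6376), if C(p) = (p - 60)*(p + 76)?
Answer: 5*I*sqrt(962) ≈ 155.08*I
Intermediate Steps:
C(p) = (-60 + p)*(76 + p)
sqrt((-19382 - C(46)) - 6376) = sqrt((-19382 - (-4560 + 46**2 + 16*46)) - 6376) = sqrt((-19382 - (-4560 + 2116 + 736)) - 6376) = sqrt((-19382 - 1*(-1708)) - 6376) = sqrt((-19382 + 1708) - 6376) = sqrt(-17674 - 6376) = sqrt(-24050) = 5*I*sqrt(962)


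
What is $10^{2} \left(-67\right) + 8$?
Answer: $-6692$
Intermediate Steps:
$10^{2} \left(-67\right) + 8 = 100 \left(-67\right) + 8 = -6700 + 8 = -6692$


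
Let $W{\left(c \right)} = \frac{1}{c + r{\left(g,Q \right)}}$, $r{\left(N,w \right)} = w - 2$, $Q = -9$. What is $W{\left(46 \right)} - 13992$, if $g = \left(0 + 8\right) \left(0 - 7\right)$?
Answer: $- \frac{489719}{35} \approx -13992.0$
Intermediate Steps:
$g = -56$ ($g = 8 \left(-7\right) = -56$)
$r{\left(N,w \right)} = -2 + w$
$W{\left(c \right)} = \frac{1}{-11 + c}$ ($W{\left(c \right)} = \frac{1}{c - 11} = \frac{1}{-11 + c}$)
$W{\left(46 \right)} - 13992 = \frac{1}{-11 + 46} - 13992 = \frac{1}{35} - 13992 = - \frac{489719}{35}$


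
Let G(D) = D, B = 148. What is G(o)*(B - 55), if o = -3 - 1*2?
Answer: -465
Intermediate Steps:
o = -5 (o = -3 - 2 = -5)
G(o)*(B - 55) = -5*(148 - 55) = -5*93 = -465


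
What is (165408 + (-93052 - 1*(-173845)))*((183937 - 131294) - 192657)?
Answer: -34471586814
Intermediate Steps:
(165408 + (-93052 - 1*(-173845)))*((183937 - 131294) - 192657) = (165408 + (-93052 + 173845))*(52643 - 192657) = (165408 + 80793)*(-140014) = 246201*(-140014) = -34471586814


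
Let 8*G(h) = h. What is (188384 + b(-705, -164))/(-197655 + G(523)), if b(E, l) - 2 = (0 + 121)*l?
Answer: -1348336/1580717 ≈ -0.85299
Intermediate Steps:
G(h) = h/8
b(E, l) = 2 + 121*l (b(E, l) = 2 + (0 + 121)*l = 2 + 121*l)
(188384 + b(-705, -164))/(-197655 + G(523)) = (188384 + (2 + 121*(-164)))/(-197655 + (1/8)*523) = (188384 + (2 - 19844))/(-197655 + 523/8) = (188384 - 19842)/(-1580717/8) = 168542*(-8/1580717) = -1348336/1580717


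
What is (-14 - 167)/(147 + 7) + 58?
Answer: 8751/154 ≈ 56.825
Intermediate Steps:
(-14 - 167)/(147 + 7) + 58 = -181/154 + 58 = 8751/154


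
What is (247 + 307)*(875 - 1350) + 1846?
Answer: -261304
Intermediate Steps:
(247 + 307)*(875 - 1350) + 1846 = 554*(-475) + 1846 = -263150 + 1846 = -261304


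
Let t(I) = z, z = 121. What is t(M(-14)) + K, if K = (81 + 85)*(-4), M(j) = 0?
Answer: -543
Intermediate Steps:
t(I) = 121
K = -664 (K = 166*(-4) = -664)
t(M(-14)) + K = 121 - 664 = -543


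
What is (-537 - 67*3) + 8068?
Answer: 7330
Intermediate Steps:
(-537 - 67*3) + 8068 = (-537 - 201) + 8068 = -738 + 8068 = 7330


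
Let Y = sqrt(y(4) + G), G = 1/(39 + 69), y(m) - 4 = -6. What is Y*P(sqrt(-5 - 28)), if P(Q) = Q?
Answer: -sqrt(2365)/6 ≈ -8.1052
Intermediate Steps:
y(m) = -2 (y(m) = 4 - 6 = -2)
G = 1/108 ≈ 0.0092593
Y = I*sqrt(645)/18 (Y = sqrt(-2 + 1/108) = sqrt(-215/108) = I*sqrt(645)/18 ≈ 1.4109*I)
Y*P(sqrt(-5 - 28)) = (I*sqrt(645)/18)*sqrt(-5 - 28) = (I*sqrt(645)/18)*sqrt(-33) = (I*sqrt(645)/18)*(I*sqrt(33)) = -sqrt(2365)/6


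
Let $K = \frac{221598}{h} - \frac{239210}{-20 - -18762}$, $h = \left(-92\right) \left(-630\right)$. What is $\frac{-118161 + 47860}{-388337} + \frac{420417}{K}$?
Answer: $- \frac{1642131466540962187}{34919485557101} \approx -47026.0$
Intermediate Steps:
$h = 57960$
$K = - \frac{269761719}{30174620}$ ($K = \frac{221598}{57960} - \frac{239210}{-20 - -18762} = 221598 \cdot \frac{1}{57960} - \frac{239210}{-20 + 18762} = \frac{12311}{3220} - \frac{239210}{18742} = \frac{12311}{3220} - \frac{119605}{9371} = - \frac{269761719}{30174620} \approx -8.94$)
$\frac{-118161 + 47860}{-388337} + \frac{420417}{K} = \frac{-118161 + 47860}{-388337} + \frac{420417}{- \frac{269761719}{30174620}} = \left(-70301\right) \left(- \frac{1}{388337}\right) + 420417 \left(- \frac{30174620}{269761719}\right) = \frac{70301}{388337} - \frac{4228641072180}{89920573} = - \frac{1642131466540962187}{34919485557101}$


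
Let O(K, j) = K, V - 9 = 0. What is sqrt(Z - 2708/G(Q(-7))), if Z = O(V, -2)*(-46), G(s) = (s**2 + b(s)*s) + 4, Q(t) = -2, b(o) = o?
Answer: I*sqrt(5757)/3 ≈ 25.292*I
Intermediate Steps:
V = 9 (V = 9 + 0 = 9)
G(s) = 4 + 2*s**2 (G(s) = (s**2 + s*s) + 4 = (s**2 + s**2) + 4 = 2*s**2 + 4 = 4 + 2*s**2)
Z = -414 (Z = 9*(-46) = -414)
sqrt(Z - 2708/G(Q(-7))) = sqrt(-414 - 2708/(4 + 2*(-2)**2)) = sqrt(-414 - 2708/(4 + 2*4)) = sqrt(-414 - 2708/(4 + 8)) = sqrt(-414 - 2708/12) = sqrt(-414 - 2708*1/12) = sqrt(-414 - 677/3) = sqrt(-1919/3) = I*sqrt(5757)/3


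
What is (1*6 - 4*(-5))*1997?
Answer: 51922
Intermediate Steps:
(1*6 - 4*(-5))*1997 = (6 + 20)*1997 = 26*1997 = 51922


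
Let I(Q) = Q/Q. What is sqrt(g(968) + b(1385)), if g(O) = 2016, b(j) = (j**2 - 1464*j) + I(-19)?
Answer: I*sqrt(107398) ≈ 327.72*I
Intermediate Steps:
I(Q) = 1
b(j) = 1 + j**2 - 1464*j (b(j) = (j**2 - 1464*j) + 1 = 1 + j**2 - 1464*j)
sqrt(g(968) + b(1385)) = sqrt(2016 + (1 + 1385**2 - 1464*1385)) = sqrt(2016 + (1 + 1918225 - 2027640)) = sqrt(2016 - 109414) = sqrt(-107398) = I*sqrt(107398)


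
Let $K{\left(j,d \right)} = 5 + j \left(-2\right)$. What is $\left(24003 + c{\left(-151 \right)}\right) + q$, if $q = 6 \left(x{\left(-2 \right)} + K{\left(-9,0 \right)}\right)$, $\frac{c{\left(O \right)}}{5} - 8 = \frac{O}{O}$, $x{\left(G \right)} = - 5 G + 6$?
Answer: $24282$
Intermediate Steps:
$x{\left(G \right)} = 6 - 5 G$
$K{\left(j,d \right)} = 5 - 2 j$
$c{\left(O \right)} = 45$ ($c{\left(O \right)} = 40 + 5 \frac{O}{O} = 40 + 5 \cdot 1 = 40 + 5 = 45$)
$q = 234$ ($q = 6 \left(\left(6 - -10\right) + \left(5 - -18\right)\right) = 6 \left(\left(6 + 10\right) + \left(5 + 18\right)\right) = 6 \left(16 + 23\right) = 6 \cdot 39 = 234$)
$\left(24003 + c{\left(-151 \right)}\right) + q = \left(24003 + 45\right) + 234 = 24048 + 234 = 24282$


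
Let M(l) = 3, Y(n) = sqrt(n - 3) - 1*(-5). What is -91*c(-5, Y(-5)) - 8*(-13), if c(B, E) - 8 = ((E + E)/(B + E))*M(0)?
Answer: -1170 + 1365*I*sqrt(2)/2 ≈ -1170.0 + 965.2*I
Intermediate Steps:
Y(n) = 5 + sqrt(-3 + n) (Y(n) = sqrt(-3 + n) + 5 = 5 + sqrt(-3 + n))
c(B, E) = 8 + 6*E/(B + E) (c(B, E) = 8 + ((E + E)/(B + E))*3 = 8 + ((2*E)/(B + E))*3 = 8 + (2*E/(B + E))*3 = 8 + 6*E/(B + E))
-91*c(-5, Y(-5)) - 8*(-13) = -182*(4*(-5) + 7*(5 + sqrt(-3 - 5)))/(-5 + (5 + sqrt(-3 - 5))) - 8*(-13) = -182*(-20 + 7*(5 + sqrt(-8)))/(-5 + (5 + sqrt(-8))) + 104 = -182*(-20 + 7*(5 + 2*I*sqrt(2)))/(-5 + (5 + 2*I*sqrt(2))) + 104 = -182*(-20 + (35 + 14*I*sqrt(2)))/(2*I*sqrt(2)) + 104 = -182*(-I*sqrt(2)/4)*(15 + 14*I*sqrt(2)) + 104 = -(-91)*I*sqrt(2)*(15 + 14*I*sqrt(2))/2 + 104 = 91*I*sqrt(2)*(15 + 14*I*sqrt(2))/2 + 104 = 104 + 91*I*sqrt(2)*(15 + 14*I*sqrt(2))/2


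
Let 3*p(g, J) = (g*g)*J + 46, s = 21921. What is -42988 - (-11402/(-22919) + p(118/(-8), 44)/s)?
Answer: -28797083593997/669876532 ≈ -42989.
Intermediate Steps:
p(g, J) = 46/3 + J*g²/3 (p(g, J) = ((g*g)*J + 46)/3 = (g²*J + 46)/3 = (J*g² + 46)/3 = (46 + J*g²)/3 = 46/3 + J*g²/3)
-42988 - (-11402/(-22919) + p(118/(-8), 44)/s) = -42988 - (-11402/(-22919) + (46/3 + (⅓)*44*(118/(-8))²)/21921) = -42988 - (-11402*(-1/22919) + (46/3 + (⅓)*44*(118*(-⅛))²)*(1/21921)) = -42988 - (11402/22919 + (46/3 + (⅓)*44*(-59/4)²)*(1/21921)) = -42988 - (11402/22919 + (46/3 + (⅓)*44*(3481/16))*(1/21921)) = -42988 - (11402/22919 + (46/3 + 38291/12)*(1/21921)) = -42988 - (11402/22919 + (12825/4)*(1/21921)) = -42988 - (11402/22919 + 4275/29228) = -42988 - 1*431236381/669876532 = -42988 - 431236381/669876532 = -28797083593997/669876532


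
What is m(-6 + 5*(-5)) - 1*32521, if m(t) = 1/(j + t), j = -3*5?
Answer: -1495967/46 ≈ -32521.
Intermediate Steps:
j = -15
m(t) = 1/(-15 + t)
m(-6 + 5*(-5)) - 1*32521 = 1/(-15 + (-6 + 5*(-5))) - 1*32521 = 1/(-15 + (-6 - 25)) - 32521 = 1/(-15 - 31) - 32521 = 1/(-46) - 32521 = -1/46 - 32521 = -1495967/46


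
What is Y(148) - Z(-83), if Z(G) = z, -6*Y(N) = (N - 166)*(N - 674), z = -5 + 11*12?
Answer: -1705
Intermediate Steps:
z = 127 (z = -5 + 132 = 127)
Y(N) = -(-674 + N)*(-166 + N)/6 (Y(N) = -(N - 166)*(N - 674)/6 = -(-166 + N)*(-674 + N)/6 = -(-674 + N)*(-166 + N)/6)
Z(G) = 127
Y(148) - Z(-83) = (-55942/3 + 140*148 - ⅙*148²) - 1*127 = (-55942/3 + 20720 - ⅙*21904) - 127 = (-55942/3 + 20720 - 10952/3) - 127 = -1578 - 127 = -1705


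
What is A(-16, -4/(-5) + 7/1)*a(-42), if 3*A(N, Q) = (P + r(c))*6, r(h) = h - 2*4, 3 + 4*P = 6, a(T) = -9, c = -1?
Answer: 297/2 ≈ 148.50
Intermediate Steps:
P = 3/4 (P = -3/4 + (1/4)*6 = -3/4 + 3/2 = 3/4 ≈ 0.75000)
r(h) = -8 + h (r(h) = h - 8 = -8 + h)
A(N, Q) = -33/2 (A(N, Q) = ((3/4 + (-8 - 1))*6)/3 = ((3/4 - 9)*6)/3 = (-33/4*6)/3 = (1/3)*(-99/2) = -33/2)
A(-16, -4/(-5) + 7/1)*a(-42) = -33/2*(-9) = 297/2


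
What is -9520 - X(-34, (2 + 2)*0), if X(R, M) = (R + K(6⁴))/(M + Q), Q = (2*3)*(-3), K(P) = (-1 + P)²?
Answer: 501877/6 ≈ 83646.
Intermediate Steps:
Q = -18 (Q = 6*(-3) = -18)
X(R, M) = (1677025 + R)/(-18 + M) (X(R, M) = (R + (-1 + 6⁴)²)/(M - 18) = (R + (-1 + 1296)²)/(-18 + M) = (R + 1295²)/(-18 + M) = (R + 1677025)/(-18 + M) = (1677025 + R)/(-18 + M))
-9520 - X(-34, (2 + 2)*0) = -9520 - (1677025 - 34)/(-18 + (2 + 2)*0) = -9520 - 1676991/(-18 + 4*0) = -9520 - 1676991/(-18 + 0) = -9520 - 1676991/(-18) = -9520 - (-1)*1676991/18 = -9520 - 1*(-558997/6) = -9520 + 558997/6 = 501877/6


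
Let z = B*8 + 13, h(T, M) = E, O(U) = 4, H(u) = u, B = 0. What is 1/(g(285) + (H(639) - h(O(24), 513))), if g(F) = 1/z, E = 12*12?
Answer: 13/6436 ≈ 0.0020199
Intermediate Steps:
E = 144
h(T, M) = 144
z = 13 (z = 0*8 + 13 = 0 + 13 = 13)
g(F) = 1/13
1/(g(285) + (H(639) - h(O(24), 513))) = 1/(1/13 + (639 - 1*144)) = 1/(1/13 + (639 - 144)) = 1/(1/13 + 495) = 1/(6436/13) = 13/6436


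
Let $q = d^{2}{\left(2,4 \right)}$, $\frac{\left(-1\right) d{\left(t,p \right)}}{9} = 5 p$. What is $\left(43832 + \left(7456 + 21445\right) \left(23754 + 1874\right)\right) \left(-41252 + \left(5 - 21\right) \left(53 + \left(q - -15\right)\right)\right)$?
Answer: $-415350581408400$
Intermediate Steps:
$d{\left(t,p \right)} = - 45 p$ ($d{\left(t,p \right)} = - 9 \cdot 5 p = - 45 p$)
$q = 32400$ ($q = \left(\left(-45\right) 4\right)^{2} = \left(-180\right)^{2} = 32400$)
$\left(43832 + \left(7456 + 21445\right) \left(23754 + 1874\right)\right) \left(-41252 + \left(5 - 21\right) \left(53 + \left(q - -15\right)\right)\right) = \left(43832 + \left(7456 + 21445\right) \left(23754 + 1874\right)\right) \left(-41252 + \left(5 - 21\right) \left(53 + \left(32400 - -15\right)\right)\right) = \left(43832 + 28901 \cdot 25628\right) \left(-41252 - 16 \left(53 + \left(32400 + 15\right)\right)\right) = \left(43832 + 740674828\right) \left(-41252 - 16 \left(53 + 32415\right)\right) = 740718660 \left(-41252 - 519488\right) = 740718660 \left(-560740\right) = -415350581408400$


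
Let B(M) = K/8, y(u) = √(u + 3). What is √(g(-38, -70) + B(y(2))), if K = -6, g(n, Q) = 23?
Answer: √89/2 ≈ 4.7170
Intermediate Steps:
y(u) = √(3 + u)
B(M) = -¾ (B(M) = -6/8 = -6*⅛ = -¾)
√(g(-38, -70) + B(y(2))) = √(23 - ¾) = √(89/4) = √89/2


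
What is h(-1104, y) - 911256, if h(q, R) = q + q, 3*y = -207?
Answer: -913464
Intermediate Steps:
y = -69 (y = (⅓)*(-207) = -69)
h(q, R) = 2*q
h(-1104, y) - 911256 = 2*(-1104) - 911256 = -2208 - 911256 = -913464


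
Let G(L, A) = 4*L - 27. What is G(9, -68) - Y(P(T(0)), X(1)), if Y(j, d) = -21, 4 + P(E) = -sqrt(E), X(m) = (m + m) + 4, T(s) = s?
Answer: 30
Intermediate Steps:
G(L, A) = -27 + 4*L
X(m) = 4 + 2*m (X(m) = 2*m + 4 = 4 + 2*m)
P(E) = -4 - sqrt(E)
G(9, -68) - Y(P(T(0)), X(1)) = (-27 + 4*9) - 1*(-21) = (-27 + 36) + 21 = 9 + 21 = 30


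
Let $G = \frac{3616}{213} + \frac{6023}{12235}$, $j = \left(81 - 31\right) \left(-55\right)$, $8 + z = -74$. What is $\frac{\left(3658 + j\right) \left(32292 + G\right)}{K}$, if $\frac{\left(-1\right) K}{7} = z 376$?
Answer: $\frac{19113457367213}{140612303580} \approx 135.93$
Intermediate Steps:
$z = -82$ ($z = -8 - 74 = -82$)
$K = 215824$ ($K = - 7 \left(\left(-82\right) 376\right) = \left(-7\right) \left(-30832\right) = 215824$)
$j = -2750$ ($j = 50 \left(-55\right) = -2750$)
$G = \frac{45524659}{2606055}$ ($G = 3616 \cdot \frac{1}{213} + 6023 \cdot \frac{1}{12235} = \frac{3616}{213} + \frac{6023}{12235} = \frac{45524659}{2606055} \approx 17.469$)
$\frac{\left(3658 + j\right) \left(32292 + G\right)}{K} = \frac{\left(3658 - 2750\right) \left(32292 + \frac{45524659}{2606055}\right)}{215824} = 908 \cdot \frac{84200252719}{2606055} \cdot \frac{1}{215824} = \frac{76453829468852}{2606055} \cdot \frac{1}{215824} = \frac{19113457367213}{140612303580}$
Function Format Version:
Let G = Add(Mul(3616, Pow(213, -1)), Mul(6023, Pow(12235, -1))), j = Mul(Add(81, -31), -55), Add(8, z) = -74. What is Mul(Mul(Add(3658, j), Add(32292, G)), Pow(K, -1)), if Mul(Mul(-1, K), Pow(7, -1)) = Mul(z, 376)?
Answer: Rational(19113457367213, 140612303580) ≈ 135.93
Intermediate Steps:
z = -82 (z = Add(-8, -74) = -82)
K = 215824 (K = Mul(-7, Mul(-82, 376)) = Mul(-7, -30832) = 215824)
j = -2750 (j = Mul(50, -55) = -2750)
G = Rational(45524659, 2606055) (G = Add(Mul(3616, Rational(1, 213)), Mul(6023, Rational(1, 12235))) = Add(Rational(3616, 213), Rational(6023, 12235)) = Rational(45524659, 2606055) ≈ 17.469)
Mul(Mul(Add(3658, j), Add(32292, G)), Pow(K, -1)) = Mul(Mul(Add(3658, -2750), Add(32292, Rational(45524659, 2606055))), Pow(215824, -1)) = Mul(Mul(908, Rational(84200252719, 2606055)), Rational(1, 215824)) = Mul(Rational(76453829468852, 2606055), Rational(1, 215824)) = Rational(19113457367213, 140612303580)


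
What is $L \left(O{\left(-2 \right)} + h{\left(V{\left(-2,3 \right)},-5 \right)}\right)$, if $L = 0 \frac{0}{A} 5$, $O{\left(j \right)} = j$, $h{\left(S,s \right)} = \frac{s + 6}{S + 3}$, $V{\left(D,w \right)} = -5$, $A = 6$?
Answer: $0$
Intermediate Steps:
$h{\left(S,s \right)} = \frac{6 + s}{3 + S}$
$L = 0$ ($L = 0 \cdot \frac{0}{6} \cdot 5 = 0 \cdot 0 \cdot \frac{1}{6} \cdot 5 = 0 \cdot 0 \cdot 5 = 0 \cdot 5 = 0$)
$L \left(O{\left(-2 \right)} + h{\left(V{\left(-2,3 \right)},-5 \right)}\right) = 0 \left(-2 + \frac{6 - 5}{3 - 5}\right) = 0 \left(-2 + \frac{1}{-2} \cdot 1\right) = 0 \left(-2 - \frac{1}{2}\right) = 0 \left(- \frac{5}{2}\right) = 0$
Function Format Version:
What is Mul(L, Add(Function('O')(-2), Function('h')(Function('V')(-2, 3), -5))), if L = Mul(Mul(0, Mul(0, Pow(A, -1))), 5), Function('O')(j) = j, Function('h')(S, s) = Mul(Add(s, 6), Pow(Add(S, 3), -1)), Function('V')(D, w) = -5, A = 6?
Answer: 0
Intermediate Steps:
Function('h')(S, s) = Mul(Pow(Add(3, S), -1), Add(6, s)) (Function('h')(S, s) = Mul(Add(6, s), Pow(Add(3, S), -1)) = Mul(Pow(Add(3, S), -1), Add(6, s)))
L = 0 (L = Mul(Mul(0, Mul(0, Pow(6, -1))), 5) = Mul(Mul(0, Mul(0, Rational(1, 6))), 5) = Mul(Mul(0, 0), 5) = Mul(0, 5) = 0)
Mul(L, Add(Function('O')(-2), Function('h')(Function('V')(-2, 3), -5))) = Mul(0, Add(-2, Mul(Pow(Add(3, -5), -1), Add(6, -5)))) = Mul(0, Add(-2, Mul(Pow(-2, -1), 1))) = Mul(0, Add(-2, Mul(Rational(-1, 2), 1))) = Mul(0, Add(-2, Rational(-1, 2))) = Mul(0, Rational(-5, 2)) = 0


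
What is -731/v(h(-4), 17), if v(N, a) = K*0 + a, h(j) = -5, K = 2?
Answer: -43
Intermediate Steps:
v(N, a) = a (v(N, a) = 2*0 + a = 0 + a = a)
-731/v(h(-4), 17) = -731/17 = -731*1/17 = -43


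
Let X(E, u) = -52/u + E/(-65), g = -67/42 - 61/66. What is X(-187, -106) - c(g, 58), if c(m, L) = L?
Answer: -188209/3445 ≈ -54.633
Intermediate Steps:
g = -194/77 (g = -67*1/42 - 61*1/66 = -67/42 - 61/66 = -194/77 ≈ -2.5195)
X(E, u) = -52/u - E/65 (X(E, u) = -52/u + E*(-1/65) = -52/u - E/65)
X(-187, -106) - c(g, 58) = (-52/(-106) - 1/65*(-187)) - 1*58 = (-52*(-1/106) + 187/65) - 58 = (26/53 + 187/65) - 58 = 11601/3445 - 58 = -188209/3445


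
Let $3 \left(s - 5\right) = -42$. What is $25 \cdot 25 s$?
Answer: $-5625$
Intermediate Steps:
$s = -9$ ($s = 5 + \frac{1}{3} \left(-42\right) = 5 - 14 = -9$)
$25 \cdot 25 s = 25 \cdot 25 \left(-9\right) = 625 \left(-9\right) = -5625$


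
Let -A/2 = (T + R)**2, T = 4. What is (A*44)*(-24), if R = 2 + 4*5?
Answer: 1427712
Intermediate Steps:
R = 22 (R = 2 + 20 = 22)
A = -1352 (A = -2*(4 + 22)**2 = -2*26**2 = -2*676 = -1352)
(A*44)*(-24) = -1352*44*(-24) = -59488*(-24) = 1427712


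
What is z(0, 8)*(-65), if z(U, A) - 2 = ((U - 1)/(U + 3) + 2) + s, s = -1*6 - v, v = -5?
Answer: -520/3 ≈ -173.33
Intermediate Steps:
s = -1 (s = -1*6 - 1*(-5) = -6 + 5 = -1)
z(U, A) = 3 + (-1 + U)/(3 + U) (z(U, A) = 2 + (((U - 1)/(U + 3) + 2) - 1) = 2 + (((-1 + U)/(3 + U) + 2) - 1) = 2 + ((2 + (-1 + U)/(3 + U)) - 1) = 2 + (1 + (-1 + U)/(3 + U)) = 3 + (-1 + U)/(3 + U))
z(0, 8)*(-65) = (4*(2 + 0)/(3 + 0))*(-65) = (4*2/3)*(-65) = (4*(⅓)*2)*(-65) = (8/3)*(-65) = -520/3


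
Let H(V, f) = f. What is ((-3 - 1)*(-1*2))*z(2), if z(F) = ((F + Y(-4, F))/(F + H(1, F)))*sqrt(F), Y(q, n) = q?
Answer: -4*sqrt(2) ≈ -5.6569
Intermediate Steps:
z(F) = (-4 + F)/(2*sqrt(F)) (z(F) = ((F - 4)/(F + F))*sqrt(F) = ((-4 + F)/((2*F)))*sqrt(F) = ((-4 + F)*(1/(2*F)))*sqrt(F) = ((-4 + F)/(2*F))*sqrt(F) = (-4 + F)/(2*sqrt(F)))
((-3 - 1)*(-1*2))*z(2) = ((-3 - 1)*(-1*2))*((-4 + 2)/(2*sqrt(2))) = (-4*(-2))*((1/2)*(sqrt(2)/2)*(-2)) = 8*(-sqrt(2)/2) = -4*sqrt(2)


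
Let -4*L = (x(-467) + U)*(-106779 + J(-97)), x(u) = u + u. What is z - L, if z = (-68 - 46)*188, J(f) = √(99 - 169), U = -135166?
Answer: 3633134043 - 34025*I*√70 ≈ 3.6331e+9 - 2.8467e+5*I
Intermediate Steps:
x(u) = 2*u
J(f) = I*√70 (J(f) = √(-70) = I*√70)
L = -3633155475 + 34025*I*√70 (L = -(2*(-467) - 135166)*(-106779 + I*√70)/4 = -(-934 - 135166)*(-106779 + I*√70)/4 = -(-34025)*(-106779 + I*√70) = -(14532621900 - 136100*I*√70)/4 = -3633155475 + 34025*I*√70 ≈ -3.6332e+9 + 2.8467e+5*I)
z = -21432 (z = -114*188 = -21432)
z - L = -21432 - (-3633155475 + 34025*I*√70) = -21432 + (3633155475 - 34025*I*√70) = 3633134043 - 34025*I*√70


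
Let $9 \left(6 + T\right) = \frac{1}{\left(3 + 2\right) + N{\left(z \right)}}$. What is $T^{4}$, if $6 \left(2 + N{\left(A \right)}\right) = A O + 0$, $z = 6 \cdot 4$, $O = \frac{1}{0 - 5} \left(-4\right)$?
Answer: $\frac{7759350084721}{6059221281} \approx 1280.6$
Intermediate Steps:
$O = \frac{4}{5}$ ($O = \frac{1}{-5} \left(-4\right) = \left(- \frac{1}{5}\right) \left(-4\right) = \frac{4}{5} \approx 0.8$)
$z = 24$
$N{\left(A \right)} = -2 + \frac{2 A}{15}$ ($N{\left(A \right)} = -2 + \frac{A \frac{4}{5} + 0}{6} = -2 + \frac{\frac{4 A}{5} + 0}{6} = -2 + \frac{\frac{4}{5} A}{6} = -2 + \frac{2 A}{15}$)
$T = - \frac{1669}{279}$ ($T = -6 + \frac{1}{9 \left(\left(3 + 2\right) + \left(-2 + \frac{2}{15} \cdot 24\right)\right)} = -6 + \frac{1}{9 \left(5 + \left(-2 + \frac{16}{5}\right)\right)} = -6 + \frac{1}{9 \left(5 + \frac{6}{5}\right)} = -6 + \frac{1}{9 \cdot \frac{31}{5}} = -6 + \frac{1}{9} \cdot \frac{5}{31} = -6 + \frac{5}{279} = - \frac{1669}{279} \approx -5.9821$)
$T^{4} = \left(- \frac{1669}{279}\right)^{4} = \frac{7759350084721}{6059221281}$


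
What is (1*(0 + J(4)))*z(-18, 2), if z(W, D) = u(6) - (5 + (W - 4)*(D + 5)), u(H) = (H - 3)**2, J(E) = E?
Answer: 632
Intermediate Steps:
u(H) = (-3 + H)**2
z(W, D) = 4 - (-4 + W)*(5 + D) (z(W, D) = (-3 + 6)**2 - (5 + (W - 4)*(D + 5)) = 3**2 - (5 + (-4 + W)*(5 + D)) = 9 - (5 + (-4 + W)*(5 + D)) = 9 + (-5 - (-4 + W)*(5 + D)) = 4 - (-4 + W)*(5 + D))
(1*(0 + J(4)))*z(-18, 2) = (1*(0 + 4))*(24 - 5*(-18) + 4*2 - 1*2*(-18)) = (1*4)*(24 + 90 + 8 + 36) = 4*158 = 632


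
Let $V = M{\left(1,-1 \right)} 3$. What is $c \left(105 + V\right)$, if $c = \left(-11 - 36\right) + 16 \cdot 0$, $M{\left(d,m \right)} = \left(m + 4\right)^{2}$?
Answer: $-6204$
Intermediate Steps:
$M{\left(d,m \right)} = \left(4 + m\right)^{2}$
$V = 27$ ($V = \left(4 - 1\right)^{2} \cdot 3 = 3^{2} \cdot 3 = 9 \cdot 3 = 27$)
$c = -47$ ($c = \left(-11 - 36\right) + 0 = -47 + 0 = -47$)
$c \left(105 + V\right) = - 47 \left(105 + 27\right) = \left(-47\right) 132 = -6204$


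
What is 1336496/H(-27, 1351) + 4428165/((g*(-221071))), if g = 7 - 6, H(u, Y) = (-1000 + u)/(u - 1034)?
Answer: 313479050430721/227039917 ≈ 1.3807e+6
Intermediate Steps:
H(u, Y) = (-1000 + u)/(-1034 + u)
g = 1
1336496/H(-27, 1351) + 4428165/((g*(-221071))) = 1336496/(((-1000 - 27)/(-1034 - 27))) + 4428165/((1*(-221071))) = 1336496/((-1027/(-1061))) + 4428165/(-221071) = 1336496/((-1/1061*(-1027))) + 4428165*(-1/221071) = 1336496/(1027/1061) - 4428165/221071 = 1336496*(1061/1027) - 4428165/221071 = 1418022256/1027 - 4428165/221071 = 313479050430721/227039917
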